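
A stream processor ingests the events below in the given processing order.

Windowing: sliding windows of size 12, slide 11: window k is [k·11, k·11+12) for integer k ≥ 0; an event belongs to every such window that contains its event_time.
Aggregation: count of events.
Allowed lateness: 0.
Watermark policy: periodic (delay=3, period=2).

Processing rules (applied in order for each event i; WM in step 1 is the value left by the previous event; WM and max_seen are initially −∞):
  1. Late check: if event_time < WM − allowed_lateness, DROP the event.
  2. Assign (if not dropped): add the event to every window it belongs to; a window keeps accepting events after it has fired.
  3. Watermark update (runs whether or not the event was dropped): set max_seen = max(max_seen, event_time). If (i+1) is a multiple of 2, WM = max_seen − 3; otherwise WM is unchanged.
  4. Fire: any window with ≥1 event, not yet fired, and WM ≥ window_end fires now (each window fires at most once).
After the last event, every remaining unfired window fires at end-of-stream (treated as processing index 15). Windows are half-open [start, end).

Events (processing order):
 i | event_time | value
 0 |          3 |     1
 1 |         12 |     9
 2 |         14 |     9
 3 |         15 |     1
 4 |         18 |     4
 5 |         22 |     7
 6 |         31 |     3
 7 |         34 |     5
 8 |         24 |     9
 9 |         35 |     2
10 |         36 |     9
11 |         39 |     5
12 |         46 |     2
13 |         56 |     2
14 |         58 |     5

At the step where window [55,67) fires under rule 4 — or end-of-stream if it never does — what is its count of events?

2

i=0 t=3 v=1: → [0,12); WM=−∞
i=1 t=12 v=9: → [11,23); WM=9
i=2 t=14 v=9: → [11,23); WM=9
i=3 t=15 v=1: → [11,23); WM=12; [0,12) fires=1
i=4 t=18 v=4: → [11,23); WM=12
i=5 t=22 v=7: → [22,34),[11,23); WM=19
i=6 t=31 v=3: → [22,34); WM=19
i=7 t=34 v=5: → [33,45); WM=31; [11,23) fires=5
i=8 t=24 v=9: DROP (t<31-0); WM=31
i=9 t=35 v=2: → [33,45); WM=32
i=10 t=36 v=9: → [33,45); WM=32
i=11 t=39 v=5: → [33,45); WM=36; [22,34) fires=2
i=12 t=46 v=2: → [44,56); WM=36
i=13 t=56 v=2: → [55,67); WM=53; [33,45) fires=4
i=14 t=58 v=5: → [55,67); WM=53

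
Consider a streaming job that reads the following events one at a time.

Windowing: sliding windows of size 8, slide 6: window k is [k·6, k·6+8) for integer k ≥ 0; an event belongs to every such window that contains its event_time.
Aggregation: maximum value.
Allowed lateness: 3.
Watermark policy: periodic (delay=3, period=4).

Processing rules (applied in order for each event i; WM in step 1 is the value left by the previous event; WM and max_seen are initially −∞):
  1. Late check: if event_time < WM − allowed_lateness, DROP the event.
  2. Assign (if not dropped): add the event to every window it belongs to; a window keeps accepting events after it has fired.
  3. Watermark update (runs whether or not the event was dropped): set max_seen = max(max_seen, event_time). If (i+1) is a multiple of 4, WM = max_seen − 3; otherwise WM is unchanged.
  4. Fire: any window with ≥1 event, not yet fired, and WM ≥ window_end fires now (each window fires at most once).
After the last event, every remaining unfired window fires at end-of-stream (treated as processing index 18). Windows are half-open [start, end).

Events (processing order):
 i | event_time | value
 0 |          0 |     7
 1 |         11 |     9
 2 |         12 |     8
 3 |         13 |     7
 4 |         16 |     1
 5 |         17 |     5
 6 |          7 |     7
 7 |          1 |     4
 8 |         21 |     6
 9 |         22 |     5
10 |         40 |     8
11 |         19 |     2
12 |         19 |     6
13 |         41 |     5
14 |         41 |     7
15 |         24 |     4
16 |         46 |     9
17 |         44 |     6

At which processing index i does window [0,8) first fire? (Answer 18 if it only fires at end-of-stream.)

i=0 t=0 v=7: → [0,8); WM=−∞
i=1 t=11 v=9: → [6,14); WM=−∞
i=2 t=12 v=8: → [12,20),[6,14); WM=−∞
i=3 t=13 v=7: → [12,20),[6,14); WM=10; [0,8) fires=7
i=4 t=16 v=1: → [12,20); WM=10
i=5 t=17 v=5: → [12,20); WM=10
i=6 t=7 v=7: → [6,14),[0,8); WM=10
i=7 t=1 v=4: DROP (t<10-3); WM=14; [6,14) fires=9
i=8 t=21 v=6: → [18,26); WM=14
i=9 t=22 v=5: → [18,26); WM=14
i=10 t=40 v=8: → [36,44); WM=14
i=11 t=19 v=2: → [18,26),[12,20); WM=37; [12,20) fires=8 [18,26) fires=6
i=12 t=19 v=6: DROP (t<37-3); WM=37
i=13 t=41 v=5: → [36,44); WM=37
i=14 t=41 v=7: → [36,44); WM=37
i=15 t=24 v=4: DROP (t<37-3); WM=38
i=16 t=46 v=9: → [42,50); WM=38
i=17 t=44 v=6: → [42,50); WM=38

3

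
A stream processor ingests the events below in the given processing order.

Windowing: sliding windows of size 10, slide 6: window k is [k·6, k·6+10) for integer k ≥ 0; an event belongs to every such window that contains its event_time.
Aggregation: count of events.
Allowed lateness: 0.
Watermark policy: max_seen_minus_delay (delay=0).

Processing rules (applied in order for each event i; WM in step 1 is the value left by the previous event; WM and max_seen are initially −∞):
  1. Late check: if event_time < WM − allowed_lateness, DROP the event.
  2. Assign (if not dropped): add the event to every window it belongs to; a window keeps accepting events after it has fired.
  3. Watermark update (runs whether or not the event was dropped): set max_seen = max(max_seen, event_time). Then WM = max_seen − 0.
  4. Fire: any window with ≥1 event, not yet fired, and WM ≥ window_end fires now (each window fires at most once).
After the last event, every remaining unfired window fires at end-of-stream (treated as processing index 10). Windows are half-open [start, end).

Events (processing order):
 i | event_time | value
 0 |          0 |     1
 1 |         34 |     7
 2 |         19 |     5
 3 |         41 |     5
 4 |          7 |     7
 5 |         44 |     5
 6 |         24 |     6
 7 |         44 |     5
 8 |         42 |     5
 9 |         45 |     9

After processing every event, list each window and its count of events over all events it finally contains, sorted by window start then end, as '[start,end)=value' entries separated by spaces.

[0,10)=1 [30,40)=1 [36,46)=4 [42,52)=3

i=0 t=0 v=1: → [0,10); WM=0
i=1 t=34 v=7: → [30,40); WM=34; [0,10) fires=1
i=2 t=19 v=5: DROP (t<34-0); WM=34
i=3 t=41 v=5: → [36,46); WM=41; [30,40) fires=1
i=4 t=7 v=7: DROP (t<41-0); WM=41
i=5 t=44 v=5: → [42,52),[36,46); WM=44
i=6 t=24 v=6: DROP (t<44-0); WM=44
i=7 t=44 v=5: → [42,52),[36,46); WM=44
i=8 t=42 v=5: DROP (t<44-0); WM=44
i=9 t=45 v=9: → [42,52),[36,46); WM=45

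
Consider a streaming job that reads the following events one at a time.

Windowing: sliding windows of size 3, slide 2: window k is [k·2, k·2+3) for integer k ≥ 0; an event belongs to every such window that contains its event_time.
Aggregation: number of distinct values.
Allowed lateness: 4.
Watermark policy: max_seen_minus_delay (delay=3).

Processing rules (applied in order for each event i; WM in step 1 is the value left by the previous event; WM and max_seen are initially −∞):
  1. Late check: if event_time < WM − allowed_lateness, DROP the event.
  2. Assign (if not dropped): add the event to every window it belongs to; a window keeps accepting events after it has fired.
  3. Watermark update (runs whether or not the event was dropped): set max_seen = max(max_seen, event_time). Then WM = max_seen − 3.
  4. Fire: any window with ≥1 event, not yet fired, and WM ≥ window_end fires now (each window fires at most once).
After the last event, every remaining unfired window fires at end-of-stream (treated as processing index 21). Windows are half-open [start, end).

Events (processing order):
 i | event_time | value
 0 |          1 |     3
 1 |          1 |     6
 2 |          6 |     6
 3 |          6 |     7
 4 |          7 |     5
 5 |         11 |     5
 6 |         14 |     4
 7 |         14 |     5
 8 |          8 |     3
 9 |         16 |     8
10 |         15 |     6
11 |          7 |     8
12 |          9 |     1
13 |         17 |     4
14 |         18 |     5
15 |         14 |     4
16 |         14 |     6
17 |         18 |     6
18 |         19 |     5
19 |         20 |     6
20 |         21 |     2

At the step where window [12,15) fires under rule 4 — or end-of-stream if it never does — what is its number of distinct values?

i=0 t=1 v=3: → [0,3); WM=-2
i=1 t=1 v=6: → [0,3); WM=-2
i=2 t=6 v=6: → [6,9),[4,7); WM=3; [0,3) fires=2
i=3 t=6 v=7: → [6,9),[4,7); WM=3
i=4 t=7 v=5: → [6,9); WM=4
i=5 t=11 v=5: → [10,13); WM=8; [4,7) fires=2
i=6 t=14 v=4: → [14,17),[12,15); WM=11; [6,9) fires=3
i=7 t=14 v=5: → [14,17),[12,15); WM=11
i=8 t=8 v=3: → [8,11),[6,9); WM=11; [8,11) fires=1
i=9 t=16 v=8: → [16,19),[14,17); WM=13; [10,13) fires=1
i=10 t=15 v=6: → [14,17); WM=13
i=11 t=7 v=8: DROP (t<13-4); WM=13
i=12 t=9 v=1: → [8,11); WM=13
i=13 t=17 v=4: → [16,19); WM=14
i=14 t=18 v=5: → [18,21),[16,19); WM=15; [12,15) fires=2
i=15 t=14 v=4: → [14,17),[12,15); WM=15
i=16 t=14 v=6: → [14,17),[12,15); WM=15
i=17 t=18 v=6: → [18,21),[16,19); WM=15
i=18 t=19 v=5: → [18,21); WM=16
i=19 t=20 v=6: → [20,23),[18,21); WM=17; [14,17) fires=4
i=20 t=21 v=2: → [20,23); WM=18

2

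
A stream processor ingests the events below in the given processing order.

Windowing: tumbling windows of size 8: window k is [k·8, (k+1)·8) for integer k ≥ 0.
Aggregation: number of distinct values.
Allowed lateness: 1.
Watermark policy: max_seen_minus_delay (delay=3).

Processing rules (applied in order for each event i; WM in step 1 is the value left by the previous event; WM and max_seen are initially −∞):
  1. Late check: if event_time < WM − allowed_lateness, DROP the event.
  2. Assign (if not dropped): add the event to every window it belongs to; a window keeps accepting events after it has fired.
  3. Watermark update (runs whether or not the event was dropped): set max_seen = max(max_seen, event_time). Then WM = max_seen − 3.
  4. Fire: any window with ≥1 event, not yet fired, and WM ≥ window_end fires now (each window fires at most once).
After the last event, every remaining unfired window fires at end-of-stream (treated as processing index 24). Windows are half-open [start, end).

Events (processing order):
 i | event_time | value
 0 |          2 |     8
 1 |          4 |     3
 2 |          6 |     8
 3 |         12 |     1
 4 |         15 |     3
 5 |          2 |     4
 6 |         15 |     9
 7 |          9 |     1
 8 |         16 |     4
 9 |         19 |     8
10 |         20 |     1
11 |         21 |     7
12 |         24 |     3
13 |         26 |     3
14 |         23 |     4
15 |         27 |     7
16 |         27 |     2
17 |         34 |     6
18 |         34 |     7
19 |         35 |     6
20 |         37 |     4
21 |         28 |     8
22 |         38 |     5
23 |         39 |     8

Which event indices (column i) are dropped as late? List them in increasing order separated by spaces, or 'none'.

i=0 t=2 v=8: → [0,8); WM=-1
i=1 t=4 v=3: → [0,8); WM=1
i=2 t=6 v=8: → [0,8); WM=3
i=3 t=12 v=1: → [8,16); WM=9; [0,8) fires=2
i=4 t=15 v=3: → [8,16); WM=12
i=5 t=2 v=4: DROP (t<12-1); WM=12
i=6 t=15 v=9: → [8,16); WM=12
i=7 t=9 v=1: DROP (t<12-1); WM=12
i=8 t=16 v=4: → [16,24); WM=13
i=9 t=19 v=8: → [16,24); WM=16; [8,16) fires=3
i=10 t=20 v=1: → [16,24); WM=17
i=11 t=21 v=7: → [16,24); WM=18
i=12 t=24 v=3: → [24,32); WM=21
i=13 t=26 v=3: → [24,32); WM=23
i=14 t=23 v=4: → [16,24); WM=23
i=15 t=27 v=7: → [24,32); WM=24; [16,24) fires=4
i=16 t=27 v=2: → [24,32); WM=24
i=17 t=34 v=6: → [32,40); WM=31
i=18 t=34 v=7: → [32,40); WM=31
i=19 t=35 v=6: → [32,40); WM=32; [24,32) fires=3
i=20 t=37 v=4: → [32,40); WM=34
i=21 t=28 v=8: DROP (t<34-1); WM=34
i=22 t=38 v=5: → [32,40); WM=35
i=23 t=39 v=8: → [32,40); WM=36

5 7 21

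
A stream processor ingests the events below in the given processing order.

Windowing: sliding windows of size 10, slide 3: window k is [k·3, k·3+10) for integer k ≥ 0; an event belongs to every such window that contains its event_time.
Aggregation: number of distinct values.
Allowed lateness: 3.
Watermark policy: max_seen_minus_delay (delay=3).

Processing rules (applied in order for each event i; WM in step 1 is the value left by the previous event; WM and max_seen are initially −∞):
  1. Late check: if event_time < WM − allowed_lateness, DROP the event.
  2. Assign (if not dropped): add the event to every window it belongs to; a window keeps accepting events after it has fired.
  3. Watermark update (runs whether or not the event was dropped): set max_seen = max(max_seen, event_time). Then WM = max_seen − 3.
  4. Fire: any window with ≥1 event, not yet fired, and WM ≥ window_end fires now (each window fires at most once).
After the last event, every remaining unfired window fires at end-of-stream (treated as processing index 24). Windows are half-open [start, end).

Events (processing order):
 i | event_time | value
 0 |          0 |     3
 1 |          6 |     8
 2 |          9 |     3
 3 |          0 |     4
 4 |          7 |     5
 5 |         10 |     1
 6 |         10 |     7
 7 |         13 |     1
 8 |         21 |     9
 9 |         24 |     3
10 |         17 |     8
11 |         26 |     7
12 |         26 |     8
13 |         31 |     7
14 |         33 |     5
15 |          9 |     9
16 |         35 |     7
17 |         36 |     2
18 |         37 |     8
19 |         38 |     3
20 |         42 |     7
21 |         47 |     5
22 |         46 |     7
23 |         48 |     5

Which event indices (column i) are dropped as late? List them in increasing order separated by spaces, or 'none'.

i=0 t=0 v=3: → [0,10); WM=-3
i=1 t=6 v=8: → [6,16),[3,13),[0,10); WM=3
i=2 t=9 v=3: → [9,19),[6,16),[3,13),[0,10); WM=6
i=3 t=0 v=4: DROP (t<6-3); WM=6
i=4 t=7 v=5: → [6,16),[3,13),[0,10); WM=6
i=5 t=10 v=1: → [9,19),[6,16),[3,13); WM=7
i=6 t=10 v=7: → [9,19),[6,16),[3,13); WM=7
i=7 t=13 v=1: → [12,22),[9,19),[6,16); WM=10; [0,10) fires=3
i=8 t=21 v=9: → [21,31),[18,28),[15,25),[12,22); WM=18; [3,13) fires=5 [6,16) fires=5
i=9 t=24 v=3: → [24,34),[21,31),[18,28),[15,25); WM=21; [9,19) fires=3
i=10 t=17 v=8: DROP (t<21-3); WM=21
i=11 t=26 v=7: → [24,34),[21,31),[18,28); WM=23; [12,22) fires=2
i=12 t=26 v=8: → [24,34),[21,31),[18,28); WM=23
i=13 t=31 v=7: → [30,40),[27,37),[24,34); WM=28; [15,25) fires=2 [18,28) fires=4
i=14 t=33 v=5: → [33,43),[30,40),[27,37),[24,34); WM=30
i=15 t=9 v=9: DROP (t<30-3); WM=30
i=16 t=35 v=7: → [33,43),[30,40),[27,37); WM=32; [21,31) fires=4
i=17 t=36 v=2: → [36,46),[33,43),[30,40),[27,37); WM=33
i=18 t=37 v=8: → [36,46),[33,43),[30,40); WM=34; [24,34) fires=4
i=19 t=38 v=3: → [36,46),[33,43),[30,40); WM=35
i=20 t=42 v=7: → [42,52),[39,49),[36,46),[33,43); WM=39; [27,37) fires=3
i=21 t=47 v=5: → [45,55),[42,52),[39,49); WM=44; [30,40) fires=5 [33,43) fires=5
i=22 t=46 v=7: → [45,55),[42,52),[39,49); WM=44
i=23 t=48 v=5: → [48,58),[45,55),[42,52),[39,49); WM=45

3 10 15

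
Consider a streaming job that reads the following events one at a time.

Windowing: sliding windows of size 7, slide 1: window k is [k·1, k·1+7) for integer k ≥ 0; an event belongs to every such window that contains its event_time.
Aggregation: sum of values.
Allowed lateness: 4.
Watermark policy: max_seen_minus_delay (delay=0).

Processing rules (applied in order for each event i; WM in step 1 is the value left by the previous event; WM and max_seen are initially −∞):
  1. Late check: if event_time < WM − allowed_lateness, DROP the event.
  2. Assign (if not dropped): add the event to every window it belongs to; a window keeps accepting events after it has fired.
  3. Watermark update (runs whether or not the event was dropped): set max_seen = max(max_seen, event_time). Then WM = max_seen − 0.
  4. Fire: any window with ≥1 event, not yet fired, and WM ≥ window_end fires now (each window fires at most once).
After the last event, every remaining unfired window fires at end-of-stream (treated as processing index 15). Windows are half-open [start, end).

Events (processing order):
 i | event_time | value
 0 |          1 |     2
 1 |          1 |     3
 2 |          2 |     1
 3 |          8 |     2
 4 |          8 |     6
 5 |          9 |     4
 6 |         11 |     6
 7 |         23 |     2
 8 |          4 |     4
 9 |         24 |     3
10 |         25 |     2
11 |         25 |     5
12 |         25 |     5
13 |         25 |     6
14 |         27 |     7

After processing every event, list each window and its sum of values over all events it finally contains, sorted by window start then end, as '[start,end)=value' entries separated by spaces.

[0,7)=6 [1,8)=6 [2,9)=9 [3,10)=12 [4,11)=12 [5,12)=18 [6,13)=18 [7,14)=18 [8,15)=18 [9,16)=10 [10,17)=6 [11,18)=6 [17,24)=2 [18,25)=5 [19,26)=23 [20,27)=23 [21,28)=30 [22,29)=30 [23,30)=30 [24,31)=28 [25,32)=25 [26,33)=7 [27,34)=7

i=0 t=1 v=2: → [1,8),[0,7); WM=1
i=1 t=1 v=3: → [1,8),[0,7); WM=1
i=2 t=2 v=1: → [2,9),[1,8),[0,7); WM=2
i=3 t=8 v=2: → [8,15),[7,14),[6,13),[5,12),[4,11),[3,10),[2,9); WM=8; [0,7) fires=6 [1,8) fires=6
i=4 t=8 v=6: → [8,15),[7,14),[6,13),[5,12),[4,11),[3,10),[2,9); WM=8
i=5 t=9 v=4: → [9,16),[8,15),[7,14),[6,13),[5,12),[4,11),[3,10); WM=9; [2,9) fires=9
i=6 t=11 v=6: → [11,18),[10,17),[9,16),[8,15),[7,14),[6,13),[5,12); WM=11; [3,10) fires=12 [4,11) fires=12
i=7 t=23 v=2: → [23,30),[22,29),[21,28),[20,27),[19,26),[18,25),[17,24); WM=23; [5,12) fires=18 [6,13) fires=18 [7,14) fires=18 [8,15) fires=18 [9,16) fires=10 [10,17) fires=6 [11,18) fires=6
i=8 t=4 v=4: DROP (t<23-4); WM=23
i=9 t=24 v=3: → [24,31),[23,30),[22,29),[21,28),[20,27),[19,26),[18,25); WM=24; [17,24) fires=2
i=10 t=25 v=2: → [25,32),[24,31),[23,30),[22,29),[21,28),[20,27),[19,26); WM=25; [18,25) fires=5
i=11 t=25 v=5: → [25,32),[24,31),[23,30),[22,29),[21,28),[20,27),[19,26); WM=25
i=12 t=25 v=5: → [25,32),[24,31),[23,30),[22,29),[21,28),[20,27),[19,26); WM=25
i=13 t=25 v=6: → [25,32),[24,31),[23,30),[22,29),[21,28),[20,27),[19,26); WM=25
i=14 t=27 v=7: → [27,34),[26,33),[25,32),[24,31),[23,30),[22,29),[21,28); WM=27; [19,26) fires=23 [20,27) fires=23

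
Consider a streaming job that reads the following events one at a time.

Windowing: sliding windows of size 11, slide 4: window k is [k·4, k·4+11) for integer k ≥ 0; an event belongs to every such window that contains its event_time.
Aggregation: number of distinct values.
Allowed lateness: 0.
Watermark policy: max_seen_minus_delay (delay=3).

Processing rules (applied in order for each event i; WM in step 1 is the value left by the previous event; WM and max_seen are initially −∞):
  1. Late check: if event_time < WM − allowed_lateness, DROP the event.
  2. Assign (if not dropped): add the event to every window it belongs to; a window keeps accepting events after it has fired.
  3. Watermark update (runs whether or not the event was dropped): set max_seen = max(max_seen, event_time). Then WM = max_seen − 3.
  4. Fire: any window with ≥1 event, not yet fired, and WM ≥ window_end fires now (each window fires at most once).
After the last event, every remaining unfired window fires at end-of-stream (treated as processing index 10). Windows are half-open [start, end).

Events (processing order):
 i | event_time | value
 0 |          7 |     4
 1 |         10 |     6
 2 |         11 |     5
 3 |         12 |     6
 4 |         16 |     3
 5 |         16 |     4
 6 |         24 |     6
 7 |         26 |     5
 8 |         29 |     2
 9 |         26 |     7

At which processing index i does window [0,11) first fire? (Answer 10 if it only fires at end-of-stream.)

4

i=0 t=7 v=4: → [4,15),[0,11); WM=4
i=1 t=10 v=6: → [8,19),[4,15),[0,11); WM=7
i=2 t=11 v=5: → [8,19),[4,15); WM=8
i=3 t=12 v=6: → [12,23),[8,19),[4,15); WM=9
i=4 t=16 v=3: → [16,27),[12,23),[8,19); WM=13; [0,11) fires=2
i=5 t=16 v=4: → [16,27),[12,23),[8,19); WM=13
i=6 t=24 v=6: → [24,35),[20,31),[16,27); WM=21; [4,15) fires=3 [8,19) fires=4
i=7 t=26 v=5: → [24,35),[20,31),[16,27); WM=23; [12,23) fires=3
i=8 t=29 v=2: → [28,39),[24,35),[20,31); WM=26
i=9 t=26 v=7: → [24,35),[20,31),[16,27); WM=26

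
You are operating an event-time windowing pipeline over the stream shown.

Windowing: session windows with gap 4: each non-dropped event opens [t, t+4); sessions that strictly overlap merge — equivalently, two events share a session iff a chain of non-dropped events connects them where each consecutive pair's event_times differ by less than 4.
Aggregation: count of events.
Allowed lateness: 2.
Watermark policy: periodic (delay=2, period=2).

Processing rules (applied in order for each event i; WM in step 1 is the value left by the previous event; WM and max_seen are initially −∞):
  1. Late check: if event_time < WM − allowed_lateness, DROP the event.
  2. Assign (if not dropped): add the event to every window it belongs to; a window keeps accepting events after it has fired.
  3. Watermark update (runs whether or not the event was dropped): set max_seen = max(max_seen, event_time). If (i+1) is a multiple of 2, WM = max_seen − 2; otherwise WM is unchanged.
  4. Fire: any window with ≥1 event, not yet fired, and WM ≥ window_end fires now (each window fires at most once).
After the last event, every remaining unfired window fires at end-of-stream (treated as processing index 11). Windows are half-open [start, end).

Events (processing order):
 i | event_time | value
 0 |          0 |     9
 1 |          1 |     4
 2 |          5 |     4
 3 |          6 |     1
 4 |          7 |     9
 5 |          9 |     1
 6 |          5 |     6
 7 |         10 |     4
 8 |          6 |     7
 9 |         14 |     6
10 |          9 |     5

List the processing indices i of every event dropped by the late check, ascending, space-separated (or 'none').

i=0 t=0 v=9: → [0,4); WM=−∞
i=1 t=1 v=4: → [0,5); WM=-1
i=2 t=5 v=4: → [5,9); WM=-1
i=3 t=6 v=1: → [5,10); WM=4
i=4 t=7 v=9: → [5,11); WM=4
i=5 t=9 v=1: → [5,13); WM=7
i=6 t=5 v=6: → [5,13); WM=7
i=7 t=10 v=4: → [5,14); WM=8
i=8 t=6 v=7: → [5,14); WM=8
i=9 t=14 v=6: → [14,18); WM=12
i=10 t=9 v=5: DROP (t<12-2); WM=12

10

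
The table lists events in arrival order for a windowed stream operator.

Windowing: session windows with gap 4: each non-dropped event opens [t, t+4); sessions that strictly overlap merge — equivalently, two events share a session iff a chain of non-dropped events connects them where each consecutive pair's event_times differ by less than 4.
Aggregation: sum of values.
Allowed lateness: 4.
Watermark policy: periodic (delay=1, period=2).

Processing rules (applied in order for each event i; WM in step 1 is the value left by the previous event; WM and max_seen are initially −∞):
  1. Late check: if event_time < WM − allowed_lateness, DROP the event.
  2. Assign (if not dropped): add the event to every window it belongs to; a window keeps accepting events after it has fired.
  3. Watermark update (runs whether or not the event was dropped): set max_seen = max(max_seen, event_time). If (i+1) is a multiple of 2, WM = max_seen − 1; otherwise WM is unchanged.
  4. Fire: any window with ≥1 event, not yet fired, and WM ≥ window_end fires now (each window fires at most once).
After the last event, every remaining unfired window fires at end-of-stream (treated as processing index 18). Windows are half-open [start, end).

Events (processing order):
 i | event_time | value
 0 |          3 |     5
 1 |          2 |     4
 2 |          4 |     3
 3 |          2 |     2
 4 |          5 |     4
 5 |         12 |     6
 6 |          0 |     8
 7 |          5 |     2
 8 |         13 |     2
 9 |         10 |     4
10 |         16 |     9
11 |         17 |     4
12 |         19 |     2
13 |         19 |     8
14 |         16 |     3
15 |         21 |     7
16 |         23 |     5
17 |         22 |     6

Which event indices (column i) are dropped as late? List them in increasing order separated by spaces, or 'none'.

i=0 t=3 v=5: → [3,7); WM=−∞
i=1 t=2 v=4: → [2,7); WM=2
i=2 t=4 v=3: → [2,8); WM=2
i=3 t=2 v=2: → [2,8); WM=3
i=4 t=5 v=4: → [2,9); WM=3
i=5 t=12 v=6: → [12,16); WM=11
i=6 t=0 v=8: DROP (t<11-4); WM=11
i=7 t=5 v=2: DROP (t<11-4); WM=11
i=8 t=13 v=2: → [12,17); WM=11
i=9 t=10 v=4: → [10,17); WM=12
i=10 t=16 v=9: → [10,20); WM=12
i=11 t=17 v=4: → [10,21); WM=16
i=12 t=19 v=2: → [10,23); WM=16
i=13 t=19 v=8: → [10,23); WM=18
i=14 t=16 v=3: → [10,23); WM=18
i=15 t=21 v=7: → [10,25); WM=20
i=16 t=23 v=5: → [10,27); WM=20
i=17 t=22 v=6: → [10,27); WM=22

6 7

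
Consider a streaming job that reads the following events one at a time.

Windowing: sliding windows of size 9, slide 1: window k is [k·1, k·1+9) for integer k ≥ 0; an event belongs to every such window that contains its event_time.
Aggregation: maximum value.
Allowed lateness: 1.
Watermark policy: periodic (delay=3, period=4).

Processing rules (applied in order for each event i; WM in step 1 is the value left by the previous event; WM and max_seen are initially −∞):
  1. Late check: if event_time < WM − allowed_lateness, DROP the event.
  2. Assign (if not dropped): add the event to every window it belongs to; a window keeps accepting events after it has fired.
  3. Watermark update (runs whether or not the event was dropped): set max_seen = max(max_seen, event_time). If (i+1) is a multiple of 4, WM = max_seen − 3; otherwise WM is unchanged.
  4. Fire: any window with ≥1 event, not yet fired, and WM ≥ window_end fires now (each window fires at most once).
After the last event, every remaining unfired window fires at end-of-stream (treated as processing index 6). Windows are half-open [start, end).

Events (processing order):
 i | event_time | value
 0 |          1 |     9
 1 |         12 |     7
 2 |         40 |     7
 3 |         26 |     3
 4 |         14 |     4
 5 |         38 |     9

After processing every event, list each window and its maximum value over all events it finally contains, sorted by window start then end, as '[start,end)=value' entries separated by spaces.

i=0 t=1 v=9: → [1,10),[0,9); WM=−∞
i=1 t=12 v=7: → [12,21),[11,20),[10,19),[9,18),[8,17),[7,16),[6,15),[5,14),[4,13); WM=−∞
i=2 t=40 v=7: → [40,49),[39,48),[38,47),[37,46),[36,45),[35,44),[34,43),[33,42),[32,41); WM=−∞
i=3 t=26 v=3: → [26,35),[25,34),[24,33),[23,32),[22,31),[21,30),[20,29),[19,28),[18,27); WM=37; [0,9) fires=9 [1,10) fires=9 [4,13) fires=7 [5,14) fires=7 [6,15) fires=7 [7,16) fires=7 [8,17) fires=7 [9,18) fires=7 [10,19) fires=7 [11,20) fires=7 [12,21) fires=7 [18,27) fires=3 [19,28) fires=3 [20,29) fires=3 [21,30) fires=3 [22,31) fires=3 [23,32) fires=3 [24,33) fires=3 [25,34) fires=3 [26,35) fires=3
i=4 t=14 v=4: DROP (t<37-1); WM=37
i=5 t=38 v=9: → [38,47),[37,46),[36,45),[35,44),[34,43),[33,42),[32,41),[31,40),[30,39); WM=37

[0,9)=9 [1,10)=9 [4,13)=7 [5,14)=7 [6,15)=7 [7,16)=7 [8,17)=7 [9,18)=7 [10,19)=7 [11,20)=7 [12,21)=7 [18,27)=3 [19,28)=3 [20,29)=3 [21,30)=3 [22,31)=3 [23,32)=3 [24,33)=3 [25,34)=3 [26,35)=3 [30,39)=9 [31,40)=9 [32,41)=9 [33,42)=9 [34,43)=9 [35,44)=9 [36,45)=9 [37,46)=9 [38,47)=9 [39,48)=7 [40,49)=7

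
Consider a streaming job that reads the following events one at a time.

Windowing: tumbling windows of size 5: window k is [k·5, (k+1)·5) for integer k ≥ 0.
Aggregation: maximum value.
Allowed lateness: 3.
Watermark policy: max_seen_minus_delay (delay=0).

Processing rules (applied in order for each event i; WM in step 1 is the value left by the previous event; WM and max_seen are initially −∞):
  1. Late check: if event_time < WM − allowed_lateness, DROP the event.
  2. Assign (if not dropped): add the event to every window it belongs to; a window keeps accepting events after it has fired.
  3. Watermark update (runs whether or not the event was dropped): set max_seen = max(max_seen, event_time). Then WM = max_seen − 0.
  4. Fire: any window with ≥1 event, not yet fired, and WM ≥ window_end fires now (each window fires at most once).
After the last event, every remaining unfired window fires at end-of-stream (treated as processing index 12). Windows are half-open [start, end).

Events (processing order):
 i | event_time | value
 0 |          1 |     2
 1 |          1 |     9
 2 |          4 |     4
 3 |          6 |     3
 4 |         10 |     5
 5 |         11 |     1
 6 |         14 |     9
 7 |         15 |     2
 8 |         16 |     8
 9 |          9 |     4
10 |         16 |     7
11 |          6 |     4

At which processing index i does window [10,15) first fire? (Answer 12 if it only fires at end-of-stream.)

7

i=0 t=1 v=2: → [0,5); WM=1
i=1 t=1 v=9: → [0,5); WM=1
i=2 t=4 v=4: → [0,5); WM=4
i=3 t=6 v=3: → [5,10); WM=6; [0,5) fires=9
i=4 t=10 v=5: → [10,15); WM=10; [5,10) fires=3
i=5 t=11 v=1: → [10,15); WM=11
i=6 t=14 v=9: → [10,15); WM=14
i=7 t=15 v=2: → [15,20); WM=15; [10,15) fires=9
i=8 t=16 v=8: → [15,20); WM=16
i=9 t=9 v=4: DROP (t<16-3); WM=16
i=10 t=16 v=7: → [15,20); WM=16
i=11 t=6 v=4: DROP (t<16-3); WM=16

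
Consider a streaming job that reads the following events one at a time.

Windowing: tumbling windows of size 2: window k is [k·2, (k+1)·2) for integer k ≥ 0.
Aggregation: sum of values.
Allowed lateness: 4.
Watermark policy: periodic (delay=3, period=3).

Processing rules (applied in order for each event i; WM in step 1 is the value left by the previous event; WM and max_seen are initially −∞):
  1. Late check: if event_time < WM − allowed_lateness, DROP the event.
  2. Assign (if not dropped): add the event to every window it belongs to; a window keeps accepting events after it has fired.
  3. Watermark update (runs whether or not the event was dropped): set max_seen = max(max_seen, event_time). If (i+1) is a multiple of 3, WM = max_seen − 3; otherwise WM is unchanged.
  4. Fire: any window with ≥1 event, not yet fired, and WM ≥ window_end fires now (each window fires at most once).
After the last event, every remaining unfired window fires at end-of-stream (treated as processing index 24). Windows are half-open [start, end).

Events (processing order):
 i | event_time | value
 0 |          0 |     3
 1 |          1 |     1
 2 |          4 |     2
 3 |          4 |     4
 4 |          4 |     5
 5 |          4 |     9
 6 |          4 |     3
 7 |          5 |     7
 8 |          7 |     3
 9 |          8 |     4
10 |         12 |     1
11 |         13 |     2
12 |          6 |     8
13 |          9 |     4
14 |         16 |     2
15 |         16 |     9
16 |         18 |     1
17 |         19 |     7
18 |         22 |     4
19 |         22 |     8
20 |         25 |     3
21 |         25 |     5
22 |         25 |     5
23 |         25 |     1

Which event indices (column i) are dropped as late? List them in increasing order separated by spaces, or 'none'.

none

i=0 t=0 v=3: → [0,2); WM=−∞
i=1 t=1 v=1: → [0,2); WM=−∞
i=2 t=4 v=2: → [4,6); WM=1
i=3 t=4 v=4: → [4,6); WM=1
i=4 t=4 v=5: → [4,6); WM=1
i=5 t=4 v=9: → [4,6); WM=1
i=6 t=4 v=3: → [4,6); WM=1
i=7 t=5 v=7: → [4,6); WM=1
i=8 t=7 v=3: → [6,8); WM=4; [0,2) fires=4
i=9 t=8 v=4: → [8,10); WM=4
i=10 t=12 v=1: → [12,14); WM=4
i=11 t=13 v=2: → [12,14); WM=10; [4,6) fires=30 [6,8) fires=3 [8,10) fires=4
i=12 t=6 v=8: → [6,8); WM=10
i=13 t=9 v=4: → [8,10); WM=10
i=14 t=16 v=2: → [16,18); WM=13
i=15 t=16 v=9: → [16,18); WM=13
i=16 t=18 v=1: → [18,20); WM=13
i=17 t=19 v=7: → [18,20); WM=16; [12,14) fires=3
i=18 t=22 v=4: → [22,24); WM=16
i=19 t=22 v=8: → [22,24); WM=16
i=20 t=25 v=3: → [24,26); WM=22; [16,18) fires=11 [18,20) fires=8
i=21 t=25 v=5: → [24,26); WM=22
i=22 t=25 v=5: → [24,26); WM=22
i=23 t=25 v=1: → [24,26); WM=22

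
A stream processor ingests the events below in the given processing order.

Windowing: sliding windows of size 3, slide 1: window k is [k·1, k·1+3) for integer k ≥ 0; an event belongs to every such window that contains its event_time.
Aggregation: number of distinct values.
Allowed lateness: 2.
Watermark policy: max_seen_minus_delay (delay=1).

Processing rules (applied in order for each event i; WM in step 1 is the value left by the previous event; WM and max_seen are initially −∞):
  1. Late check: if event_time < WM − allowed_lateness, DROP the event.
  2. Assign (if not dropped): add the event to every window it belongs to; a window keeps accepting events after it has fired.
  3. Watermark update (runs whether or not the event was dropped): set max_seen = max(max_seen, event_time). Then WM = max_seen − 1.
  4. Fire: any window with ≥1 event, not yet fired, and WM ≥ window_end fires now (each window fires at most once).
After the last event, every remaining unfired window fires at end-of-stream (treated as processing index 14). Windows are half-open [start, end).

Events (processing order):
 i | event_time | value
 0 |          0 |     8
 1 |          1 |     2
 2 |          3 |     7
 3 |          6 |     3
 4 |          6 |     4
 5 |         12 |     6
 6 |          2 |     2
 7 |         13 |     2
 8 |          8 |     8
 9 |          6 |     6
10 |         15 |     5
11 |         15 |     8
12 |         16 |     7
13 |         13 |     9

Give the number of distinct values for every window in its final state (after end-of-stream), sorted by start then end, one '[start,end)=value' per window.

i=0 t=0 v=8: → [0,3); WM=-1
i=1 t=1 v=2: → [1,4),[0,3); WM=0
i=2 t=3 v=7: → [3,6),[2,5),[1,4); WM=2
i=3 t=6 v=3: → [6,9),[5,8),[4,7); WM=5; [0,3) fires=2 [1,4) fires=2 [2,5) fires=1
i=4 t=6 v=4: → [6,9),[5,8),[4,7); WM=5
i=5 t=12 v=6: → [12,15),[11,14),[10,13); WM=11; [3,6) fires=1 [4,7) fires=2 [5,8) fires=2 [6,9) fires=2
i=6 t=2 v=2: DROP (t<11-2); WM=11
i=7 t=13 v=2: → [13,16),[12,15),[11,14); WM=12
i=8 t=8 v=8: DROP (t<12-2); WM=12
i=9 t=6 v=6: DROP (t<12-2); WM=12
i=10 t=15 v=5: → [15,18),[14,17),[13,16); WM=14; [10,13) fires=1 [11,14) fires=2
i=11 t=15 v=8: → [15,18),[14,17),[13,16); WM=14
i=12 t=16 v=7: → [16,19),[15,18),[14,17); WM=15; [12,15) fires=2
i=13 t=13 v=9: → [13,16),[12,15),[11,14); WM=15

[0,3)=2 [1,4)=2 [2,5)=1 [3,6)=1 [4,7)=2 [5,8)=2 [6,9)=2 [10,13)=1 [11,14)=3 [12,15)=3 [13,16)=4 [14,17)=3 [15,18)=3 [16,19)=1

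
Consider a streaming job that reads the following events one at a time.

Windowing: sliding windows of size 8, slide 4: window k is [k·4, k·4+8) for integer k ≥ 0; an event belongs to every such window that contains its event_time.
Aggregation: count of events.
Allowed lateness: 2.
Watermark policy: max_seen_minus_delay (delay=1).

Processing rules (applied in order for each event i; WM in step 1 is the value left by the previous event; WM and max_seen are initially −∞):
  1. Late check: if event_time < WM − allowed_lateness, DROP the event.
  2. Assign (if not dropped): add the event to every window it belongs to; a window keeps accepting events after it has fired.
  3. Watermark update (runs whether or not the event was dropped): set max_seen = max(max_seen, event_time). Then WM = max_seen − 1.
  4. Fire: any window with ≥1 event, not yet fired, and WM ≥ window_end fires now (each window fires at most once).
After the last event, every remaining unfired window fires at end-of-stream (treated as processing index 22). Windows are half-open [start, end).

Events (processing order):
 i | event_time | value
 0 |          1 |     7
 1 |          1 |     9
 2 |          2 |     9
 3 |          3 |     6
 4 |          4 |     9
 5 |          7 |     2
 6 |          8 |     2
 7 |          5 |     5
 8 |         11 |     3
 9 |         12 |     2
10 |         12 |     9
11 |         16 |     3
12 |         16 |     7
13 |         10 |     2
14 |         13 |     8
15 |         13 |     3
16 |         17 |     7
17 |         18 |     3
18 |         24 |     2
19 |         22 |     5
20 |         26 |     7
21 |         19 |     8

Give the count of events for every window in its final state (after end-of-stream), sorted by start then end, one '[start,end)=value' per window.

i=0 t=1 v=7: → [0,8); WM=0
i=1 t=1 v=9: → [0,8); WM=0
i=2 t=2 v=9: → [0,8); WM=1
i=3 t=3 v=6: → [0,8); WM=2
i=4 t=4 v=9: → [4,12),[0,8); WM=3
i=5 t=7 v=2: → [4,12),[0,8); WM=6
i=6 t=8 v=2: → [8,16),[4,12); WM=7
i=7 t=5 v=5: → [4,12),[0,8); WM=7
i=8 t=11 v=3: → [8,16),[4,12); WM=10; [0,8) fires=7
i=9 t=12 v=2: → [12,20),[8,16); WM=11
i=10 t=12 v=9: → [12,20),[8,16); WM=11
i=11 t=16 v=3: → [16,24),[12,20); WM=15; [4,12) fires=5
i=12 t=16 v=7: → [16,24),[12,20); WM=15
i=13 t=10 v=2: DROP (t<15-2); WM=15
i=14 t=13 v=8: → [12,20),[8,16); WM=15
i=15 t=13 v=3: → [12,20),[8,16); WM=15
i=16 t=17 v=7: → [16,24),[12,20); WM=16; [8,16) fires=6
i=17 t=18 v=3: → [16,24),[12,20); WM=17
i=18 t=24 v=2: → [24,32),[20,28); WM=23; [12,20) fires=8
i=19 t=22 v=5: → [20,28),[16,24); WM=23
i=20 t=26 v=7: → [24,32),[20,28); WM=25; [16,24) fires=5
i=21 t=19 v=8: DROP (t<25-2); WM=25

[0,8)=7 [4,12)=5 [8,16)=6 [12,20)=8 [16,24)=5 [20,28)=3 [24,32)=2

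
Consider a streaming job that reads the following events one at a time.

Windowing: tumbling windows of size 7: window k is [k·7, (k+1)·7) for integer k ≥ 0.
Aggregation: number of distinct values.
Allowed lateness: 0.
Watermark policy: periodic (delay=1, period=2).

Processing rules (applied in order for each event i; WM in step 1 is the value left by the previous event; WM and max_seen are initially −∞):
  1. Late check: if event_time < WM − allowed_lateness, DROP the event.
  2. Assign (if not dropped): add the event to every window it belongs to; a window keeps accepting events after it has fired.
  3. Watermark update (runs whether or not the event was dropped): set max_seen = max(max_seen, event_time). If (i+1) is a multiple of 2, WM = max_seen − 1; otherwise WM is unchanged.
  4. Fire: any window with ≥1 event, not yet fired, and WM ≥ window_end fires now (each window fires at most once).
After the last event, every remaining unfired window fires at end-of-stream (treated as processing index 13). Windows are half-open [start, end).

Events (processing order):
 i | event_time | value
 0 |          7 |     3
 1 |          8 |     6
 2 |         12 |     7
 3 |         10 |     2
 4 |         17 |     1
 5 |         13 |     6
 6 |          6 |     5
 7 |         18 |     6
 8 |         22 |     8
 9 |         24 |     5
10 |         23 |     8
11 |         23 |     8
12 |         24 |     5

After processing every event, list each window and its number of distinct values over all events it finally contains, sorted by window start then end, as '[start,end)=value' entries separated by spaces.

[7,14)=4 [14,21)=2 [21,28)=2

i=0 t=7 v=3: → [7,14); WM=−∞
i=1 t=8 v=6: → [7,14); WM=7
i=2 t=12 v=7: → [7,14); WM=7
i=3 t=10 v=2: → [7,14); WM=11
i=4 t=17 v=1: → [14,21); WM=11
i=5 t=13 v=6: → [7,14); WM=16; [7,14) fires=4
i=6 t=6 v=5: DROP (t<16-0); WM=16
i=7 t=18 v=6: → [14,21); WM=17
i=8 t=22 v=8: → [21,28); WM=17
i=9 t=24 v=5: → [21,28); WM=23; [14,21) fires=2
i=10 t=23 v=8: → [21,28); WM=23
i=11 t=23 v=8: → [21,28); WM=23
i=12 t=24 v=5: → [21,28); WM=23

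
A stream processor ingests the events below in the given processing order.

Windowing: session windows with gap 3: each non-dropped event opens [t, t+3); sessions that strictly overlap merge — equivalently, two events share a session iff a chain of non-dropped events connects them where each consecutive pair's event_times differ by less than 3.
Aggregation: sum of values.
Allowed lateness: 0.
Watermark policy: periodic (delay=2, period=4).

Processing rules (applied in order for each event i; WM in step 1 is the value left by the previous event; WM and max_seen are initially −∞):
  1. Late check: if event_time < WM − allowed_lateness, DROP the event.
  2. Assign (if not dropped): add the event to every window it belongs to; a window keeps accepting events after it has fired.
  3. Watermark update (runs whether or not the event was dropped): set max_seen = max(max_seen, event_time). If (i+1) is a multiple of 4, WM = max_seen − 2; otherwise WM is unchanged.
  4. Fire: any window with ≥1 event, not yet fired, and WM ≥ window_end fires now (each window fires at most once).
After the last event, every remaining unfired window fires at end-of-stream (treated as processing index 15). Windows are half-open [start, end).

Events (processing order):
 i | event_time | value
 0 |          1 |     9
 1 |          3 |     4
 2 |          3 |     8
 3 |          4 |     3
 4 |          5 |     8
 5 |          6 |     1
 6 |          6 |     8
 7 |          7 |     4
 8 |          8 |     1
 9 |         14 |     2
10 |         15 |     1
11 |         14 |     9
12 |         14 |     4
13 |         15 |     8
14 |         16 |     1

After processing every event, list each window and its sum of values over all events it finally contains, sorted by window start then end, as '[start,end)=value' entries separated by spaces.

i=0 t=1 v=9: → [1,4); WM=−∞
i=1 t=3 v=4: → [1,6); WM=−∞
i=2 t=3 v=8: → [1,6); WM=−∞
i=3 t=4 v=3: → [1,7); WM=2
i=4 t=5 v=8: → [1,8); WM=2
i=5 t=6 v=1: → [1,9); WM=2
i=6 t=6 v=8: → [1,9); WM=2
i=7 t=7 v=4: → [1,10); WM=5
i=8 t=8 v=1: → [1,11); WM=5
i=9 t=14 v=2: → [14,17); WM=5
i=10 t=15 v=1: → [14,18); WM=5
i=11 t=14 v=9: → [14,18); WM=13
i=12 t=14 v=4: → [14,18); WM=13
i=13 t=15 v=8: → [14,18); WM=13
i=14 t=16 v=1: → [14,19); WM=13

[1,11)=46 [14,19)=25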